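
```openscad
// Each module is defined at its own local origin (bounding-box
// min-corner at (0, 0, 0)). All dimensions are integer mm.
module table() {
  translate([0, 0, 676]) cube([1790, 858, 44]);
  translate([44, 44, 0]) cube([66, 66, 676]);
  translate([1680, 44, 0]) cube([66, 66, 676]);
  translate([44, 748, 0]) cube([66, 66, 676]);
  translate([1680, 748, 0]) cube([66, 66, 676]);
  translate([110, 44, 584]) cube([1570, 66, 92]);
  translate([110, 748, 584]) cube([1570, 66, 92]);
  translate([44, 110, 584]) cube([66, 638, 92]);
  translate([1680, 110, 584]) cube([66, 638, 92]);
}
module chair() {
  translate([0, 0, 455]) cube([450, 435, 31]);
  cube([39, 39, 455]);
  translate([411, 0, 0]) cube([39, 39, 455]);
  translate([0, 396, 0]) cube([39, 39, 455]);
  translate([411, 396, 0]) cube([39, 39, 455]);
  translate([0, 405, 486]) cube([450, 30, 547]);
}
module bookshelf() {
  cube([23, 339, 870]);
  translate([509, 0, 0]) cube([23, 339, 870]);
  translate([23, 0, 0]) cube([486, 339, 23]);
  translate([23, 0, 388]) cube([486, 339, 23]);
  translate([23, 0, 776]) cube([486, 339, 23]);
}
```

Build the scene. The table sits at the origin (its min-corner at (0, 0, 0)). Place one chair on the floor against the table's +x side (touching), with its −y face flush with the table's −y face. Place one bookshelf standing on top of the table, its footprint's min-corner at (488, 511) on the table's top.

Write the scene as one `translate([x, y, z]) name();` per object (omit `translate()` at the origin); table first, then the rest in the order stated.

table();
translate([1790, 0, 0]) chair();
translate([488, 511, 720]) bookshelf();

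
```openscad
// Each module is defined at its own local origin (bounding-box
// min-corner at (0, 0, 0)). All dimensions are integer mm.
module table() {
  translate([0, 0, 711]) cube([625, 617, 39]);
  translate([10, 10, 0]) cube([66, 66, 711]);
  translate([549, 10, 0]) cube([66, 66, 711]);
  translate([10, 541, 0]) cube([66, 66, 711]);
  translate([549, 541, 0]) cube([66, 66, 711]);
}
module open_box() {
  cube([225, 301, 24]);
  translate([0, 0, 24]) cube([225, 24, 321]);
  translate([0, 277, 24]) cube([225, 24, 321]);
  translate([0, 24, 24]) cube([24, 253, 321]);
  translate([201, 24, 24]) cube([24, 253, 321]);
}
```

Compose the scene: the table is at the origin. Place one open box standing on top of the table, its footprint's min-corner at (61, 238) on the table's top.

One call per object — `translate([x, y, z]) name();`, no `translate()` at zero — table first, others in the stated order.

table();
translate([61, 238, 750]) open_box();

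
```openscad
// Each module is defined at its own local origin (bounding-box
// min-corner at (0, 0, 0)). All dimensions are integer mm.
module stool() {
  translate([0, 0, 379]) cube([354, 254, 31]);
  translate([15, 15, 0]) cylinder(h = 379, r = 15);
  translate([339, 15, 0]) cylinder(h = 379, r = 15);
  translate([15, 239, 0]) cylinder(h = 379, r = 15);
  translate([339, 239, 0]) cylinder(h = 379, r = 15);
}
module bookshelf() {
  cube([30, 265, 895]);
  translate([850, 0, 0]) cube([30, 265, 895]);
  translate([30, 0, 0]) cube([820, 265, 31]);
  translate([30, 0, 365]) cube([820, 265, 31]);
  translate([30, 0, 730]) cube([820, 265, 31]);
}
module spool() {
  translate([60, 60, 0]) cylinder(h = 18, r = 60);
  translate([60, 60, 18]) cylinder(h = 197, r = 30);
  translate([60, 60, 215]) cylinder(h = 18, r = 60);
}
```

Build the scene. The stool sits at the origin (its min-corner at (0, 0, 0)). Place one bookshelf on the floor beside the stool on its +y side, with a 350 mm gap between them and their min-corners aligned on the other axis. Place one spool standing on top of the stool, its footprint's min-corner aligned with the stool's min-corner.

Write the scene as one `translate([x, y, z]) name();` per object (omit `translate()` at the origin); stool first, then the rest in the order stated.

stool();
translate([0, 604, 0]) bookshelf();
translate([0, 0, 410]) spool();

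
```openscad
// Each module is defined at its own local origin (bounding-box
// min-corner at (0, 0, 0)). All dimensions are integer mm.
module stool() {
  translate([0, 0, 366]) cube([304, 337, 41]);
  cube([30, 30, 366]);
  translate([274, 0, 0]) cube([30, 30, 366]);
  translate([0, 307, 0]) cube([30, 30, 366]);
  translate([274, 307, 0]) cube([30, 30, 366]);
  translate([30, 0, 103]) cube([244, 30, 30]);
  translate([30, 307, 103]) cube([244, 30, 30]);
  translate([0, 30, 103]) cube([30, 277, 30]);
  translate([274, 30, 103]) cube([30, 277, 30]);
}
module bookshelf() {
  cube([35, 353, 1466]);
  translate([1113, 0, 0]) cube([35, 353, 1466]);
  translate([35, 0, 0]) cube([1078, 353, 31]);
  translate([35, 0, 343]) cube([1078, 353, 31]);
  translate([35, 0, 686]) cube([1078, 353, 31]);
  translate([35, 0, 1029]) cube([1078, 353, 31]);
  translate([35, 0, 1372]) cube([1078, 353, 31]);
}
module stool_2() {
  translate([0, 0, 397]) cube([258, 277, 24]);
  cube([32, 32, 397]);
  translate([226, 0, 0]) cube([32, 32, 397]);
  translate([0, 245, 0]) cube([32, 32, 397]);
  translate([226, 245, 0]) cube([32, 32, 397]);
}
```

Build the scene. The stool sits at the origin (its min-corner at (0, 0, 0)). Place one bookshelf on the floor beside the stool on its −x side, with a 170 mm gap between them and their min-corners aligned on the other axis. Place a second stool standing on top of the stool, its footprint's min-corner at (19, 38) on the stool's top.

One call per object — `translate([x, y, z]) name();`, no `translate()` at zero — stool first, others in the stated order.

stool();
translate([-1318, 0, 0]) bookshelf();
translate([19, 38, 407]) stool_2();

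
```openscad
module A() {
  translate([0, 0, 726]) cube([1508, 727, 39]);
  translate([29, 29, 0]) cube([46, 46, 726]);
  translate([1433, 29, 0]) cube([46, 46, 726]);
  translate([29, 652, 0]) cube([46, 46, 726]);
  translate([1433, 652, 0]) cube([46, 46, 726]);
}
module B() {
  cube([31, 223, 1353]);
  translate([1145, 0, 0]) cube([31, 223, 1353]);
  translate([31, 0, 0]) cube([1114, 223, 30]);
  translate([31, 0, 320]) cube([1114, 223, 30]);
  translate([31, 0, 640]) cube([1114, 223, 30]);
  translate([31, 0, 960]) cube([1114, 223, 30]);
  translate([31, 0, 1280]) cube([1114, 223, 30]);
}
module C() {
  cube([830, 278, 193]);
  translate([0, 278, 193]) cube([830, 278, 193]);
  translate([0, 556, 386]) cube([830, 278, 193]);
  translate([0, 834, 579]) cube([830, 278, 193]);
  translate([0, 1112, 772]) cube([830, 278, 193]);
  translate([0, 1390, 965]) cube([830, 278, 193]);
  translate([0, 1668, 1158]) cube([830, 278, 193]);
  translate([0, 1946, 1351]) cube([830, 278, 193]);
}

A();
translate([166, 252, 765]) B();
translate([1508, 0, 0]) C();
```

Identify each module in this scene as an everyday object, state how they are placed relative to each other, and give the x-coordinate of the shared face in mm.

A is a table. B is a bookshelf. C is a staircase. The bookshelf is on top of the table, centred. The staircase is against the table's +x side, with their −y faces flush. The x-coordinate of the shared face is 1508 mm.

The table's +x face and the staircase's −x face are both at x = 1508 mm.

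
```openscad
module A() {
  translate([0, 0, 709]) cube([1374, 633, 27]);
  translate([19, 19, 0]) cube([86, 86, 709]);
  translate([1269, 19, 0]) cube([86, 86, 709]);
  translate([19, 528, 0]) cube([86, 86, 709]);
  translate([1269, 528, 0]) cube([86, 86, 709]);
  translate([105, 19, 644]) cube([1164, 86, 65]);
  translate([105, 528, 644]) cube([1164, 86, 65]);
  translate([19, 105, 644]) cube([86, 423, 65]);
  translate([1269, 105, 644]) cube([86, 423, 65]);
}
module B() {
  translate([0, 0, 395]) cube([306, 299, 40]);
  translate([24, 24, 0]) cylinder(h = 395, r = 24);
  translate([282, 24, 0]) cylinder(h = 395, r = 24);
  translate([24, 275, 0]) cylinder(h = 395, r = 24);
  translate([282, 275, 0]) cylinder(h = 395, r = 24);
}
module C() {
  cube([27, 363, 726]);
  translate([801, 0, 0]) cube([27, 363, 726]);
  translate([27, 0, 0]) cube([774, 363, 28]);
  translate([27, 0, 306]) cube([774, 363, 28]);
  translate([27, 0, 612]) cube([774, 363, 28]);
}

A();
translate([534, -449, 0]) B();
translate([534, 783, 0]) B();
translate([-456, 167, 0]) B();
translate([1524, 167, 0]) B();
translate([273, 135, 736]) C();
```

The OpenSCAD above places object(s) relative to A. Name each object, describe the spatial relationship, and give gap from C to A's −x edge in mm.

The bookshelf's min-x is at 273; the table's min-x is 0; gap = 273 mm.

A is a table. B is a stool. C is a bookshelf. Four stools sit around the table at the −y, +y, −x, +x sides. The bookshelf is on top of the table, centred. The gap from the bookshelf to the table's −x edge is 273 mm.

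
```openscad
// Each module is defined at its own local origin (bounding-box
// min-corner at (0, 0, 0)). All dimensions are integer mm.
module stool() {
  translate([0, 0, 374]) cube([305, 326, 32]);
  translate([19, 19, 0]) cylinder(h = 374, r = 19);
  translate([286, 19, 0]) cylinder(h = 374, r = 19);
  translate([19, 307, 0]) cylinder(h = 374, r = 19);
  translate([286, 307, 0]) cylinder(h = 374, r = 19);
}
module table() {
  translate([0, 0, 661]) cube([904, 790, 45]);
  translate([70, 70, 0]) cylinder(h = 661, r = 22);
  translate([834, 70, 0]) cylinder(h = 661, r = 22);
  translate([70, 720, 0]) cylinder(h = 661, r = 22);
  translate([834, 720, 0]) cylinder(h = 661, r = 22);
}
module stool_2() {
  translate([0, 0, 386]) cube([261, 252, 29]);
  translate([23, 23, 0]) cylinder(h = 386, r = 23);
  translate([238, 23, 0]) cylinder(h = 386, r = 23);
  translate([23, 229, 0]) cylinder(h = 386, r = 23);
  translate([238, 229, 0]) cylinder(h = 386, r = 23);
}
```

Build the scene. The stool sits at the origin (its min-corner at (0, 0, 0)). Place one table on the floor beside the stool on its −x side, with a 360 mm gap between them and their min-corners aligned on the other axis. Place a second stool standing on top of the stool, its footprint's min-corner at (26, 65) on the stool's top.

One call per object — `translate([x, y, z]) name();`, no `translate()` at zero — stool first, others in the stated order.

stool();
translate([-1264, 0, 0]) table();
translate([26, 65, 406]) stool_2();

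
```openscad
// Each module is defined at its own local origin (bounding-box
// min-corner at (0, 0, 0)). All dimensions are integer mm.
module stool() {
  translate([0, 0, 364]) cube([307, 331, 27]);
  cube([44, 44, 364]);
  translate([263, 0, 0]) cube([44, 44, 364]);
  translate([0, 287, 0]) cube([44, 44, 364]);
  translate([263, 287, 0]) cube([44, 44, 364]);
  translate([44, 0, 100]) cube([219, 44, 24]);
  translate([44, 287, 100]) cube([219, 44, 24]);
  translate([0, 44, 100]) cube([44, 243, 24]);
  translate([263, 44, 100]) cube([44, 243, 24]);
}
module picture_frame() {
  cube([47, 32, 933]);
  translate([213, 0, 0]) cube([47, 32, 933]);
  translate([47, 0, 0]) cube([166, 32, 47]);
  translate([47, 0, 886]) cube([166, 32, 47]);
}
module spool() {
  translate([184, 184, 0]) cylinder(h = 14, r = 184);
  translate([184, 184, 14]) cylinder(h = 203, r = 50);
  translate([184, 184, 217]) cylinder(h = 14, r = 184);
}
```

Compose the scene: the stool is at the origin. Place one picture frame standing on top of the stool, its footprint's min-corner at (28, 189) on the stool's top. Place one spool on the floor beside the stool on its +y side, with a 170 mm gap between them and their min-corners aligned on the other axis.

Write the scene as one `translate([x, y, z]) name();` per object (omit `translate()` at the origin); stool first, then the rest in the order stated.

stool();
translate([28, 189, 391]) picture_frame();
translate([0, 501, 0]) spool();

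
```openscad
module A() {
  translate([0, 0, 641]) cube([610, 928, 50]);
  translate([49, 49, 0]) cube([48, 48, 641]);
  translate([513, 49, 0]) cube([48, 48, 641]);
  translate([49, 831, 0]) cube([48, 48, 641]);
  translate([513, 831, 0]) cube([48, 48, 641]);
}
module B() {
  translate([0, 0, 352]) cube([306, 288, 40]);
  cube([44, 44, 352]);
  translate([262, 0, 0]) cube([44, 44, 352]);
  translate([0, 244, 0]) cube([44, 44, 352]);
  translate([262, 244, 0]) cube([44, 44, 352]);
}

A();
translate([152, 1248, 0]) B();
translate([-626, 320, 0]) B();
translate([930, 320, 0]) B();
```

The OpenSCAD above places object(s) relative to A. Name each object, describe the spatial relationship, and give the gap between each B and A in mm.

A is a table. B is a stool. Three stools sit around the table at the +y, −x, +x sides. The gap between each stool and the table is 320 mm.

Each stool's nearest face is 320 mm from the table's bounding box.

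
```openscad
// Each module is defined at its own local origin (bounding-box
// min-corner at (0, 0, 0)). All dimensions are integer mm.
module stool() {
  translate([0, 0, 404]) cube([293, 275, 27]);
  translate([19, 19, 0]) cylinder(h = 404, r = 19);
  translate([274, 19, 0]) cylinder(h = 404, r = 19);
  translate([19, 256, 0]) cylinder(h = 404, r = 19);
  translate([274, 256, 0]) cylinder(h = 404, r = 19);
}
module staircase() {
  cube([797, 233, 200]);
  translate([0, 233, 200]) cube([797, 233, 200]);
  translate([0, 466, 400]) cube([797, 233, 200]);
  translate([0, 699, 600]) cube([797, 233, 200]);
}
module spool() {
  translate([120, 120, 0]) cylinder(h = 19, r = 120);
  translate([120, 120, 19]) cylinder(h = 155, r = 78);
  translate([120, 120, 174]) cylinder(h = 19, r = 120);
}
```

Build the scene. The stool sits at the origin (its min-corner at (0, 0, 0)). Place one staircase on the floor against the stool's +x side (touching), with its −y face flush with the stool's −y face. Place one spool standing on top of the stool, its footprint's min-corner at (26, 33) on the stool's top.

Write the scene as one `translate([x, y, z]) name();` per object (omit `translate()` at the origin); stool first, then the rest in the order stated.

stool();
translate([293, 0, 0]) staircase();
translate([26, 33, 431]) spool();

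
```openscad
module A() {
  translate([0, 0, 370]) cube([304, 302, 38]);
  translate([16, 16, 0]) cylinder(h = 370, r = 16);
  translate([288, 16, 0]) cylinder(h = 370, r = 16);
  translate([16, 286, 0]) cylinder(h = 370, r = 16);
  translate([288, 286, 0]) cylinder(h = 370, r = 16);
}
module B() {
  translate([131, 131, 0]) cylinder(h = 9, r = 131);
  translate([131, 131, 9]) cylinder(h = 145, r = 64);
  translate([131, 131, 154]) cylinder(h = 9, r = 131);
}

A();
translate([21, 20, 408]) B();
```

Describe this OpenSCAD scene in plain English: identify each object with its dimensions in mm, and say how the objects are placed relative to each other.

A is a four-legged stool. The seat is a 304×302×38 mm slab whose top surface is at z = 408 mm; four round legs, each 32 mm in diameter, run from the floor (z = 0) to the underside of the seat, each leg's axis is inset half a diameter from the nearest pair of seat edges (so the leg's bounding box is flush with the corner).

B is a spool: two coaxial disc flanges of radius 131 mm and thickness 9 mm, joined by a core cylinder of radius 64 mm and height 145 mm. The lower flange rests on z = 0 and the three cylinders share a vertical axis.

The spool is on top of the stool, centred.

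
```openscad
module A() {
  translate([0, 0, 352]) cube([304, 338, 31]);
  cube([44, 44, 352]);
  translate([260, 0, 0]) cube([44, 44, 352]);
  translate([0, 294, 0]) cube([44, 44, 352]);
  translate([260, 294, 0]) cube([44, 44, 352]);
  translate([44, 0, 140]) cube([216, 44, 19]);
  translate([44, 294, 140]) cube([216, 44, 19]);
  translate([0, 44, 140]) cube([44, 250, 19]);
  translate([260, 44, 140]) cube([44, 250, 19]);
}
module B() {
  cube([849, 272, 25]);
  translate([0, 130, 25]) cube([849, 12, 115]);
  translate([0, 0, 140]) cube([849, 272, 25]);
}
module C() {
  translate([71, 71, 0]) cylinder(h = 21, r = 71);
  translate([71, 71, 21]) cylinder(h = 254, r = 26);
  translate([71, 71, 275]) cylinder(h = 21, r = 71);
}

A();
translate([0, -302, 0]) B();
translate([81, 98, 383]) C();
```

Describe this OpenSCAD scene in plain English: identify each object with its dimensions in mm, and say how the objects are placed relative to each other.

A is a four-legged stool. The seat is 304×338 mm, 31 mm thick, top at z = 383 mm. It stands on four square legs, each 44×44 mm in cross-section, from z = 0 to the seat underside, each flush with a corner of the seat. Four stretchers, 44 mm wide and 19 mm tall, connect adjacent legs with their undersides at z = 140 mm, each running between the inner faces of the legs it joins and aligned with the legs' outer faces on the other axis.

B is an I-beam lying along x, 849 mm long. Overall section height 165 mm. Two flanges 272 mm wide (y) and 25 mm thick, one on the floor and one at the top; a web 12 mm thick runs between them, centred on the flange width.

C is a spool: two coaxial disc flanges of radius 71 mm and thickness 21 mm, joined by a core cylinder of radius 26 mm and height 254 mm. The lower flange rests on z = 0 and the three cylinders share a vertical axis.

The I-beam is on the floor beside the stool on its −y side. The spool is on top of the stool, centred.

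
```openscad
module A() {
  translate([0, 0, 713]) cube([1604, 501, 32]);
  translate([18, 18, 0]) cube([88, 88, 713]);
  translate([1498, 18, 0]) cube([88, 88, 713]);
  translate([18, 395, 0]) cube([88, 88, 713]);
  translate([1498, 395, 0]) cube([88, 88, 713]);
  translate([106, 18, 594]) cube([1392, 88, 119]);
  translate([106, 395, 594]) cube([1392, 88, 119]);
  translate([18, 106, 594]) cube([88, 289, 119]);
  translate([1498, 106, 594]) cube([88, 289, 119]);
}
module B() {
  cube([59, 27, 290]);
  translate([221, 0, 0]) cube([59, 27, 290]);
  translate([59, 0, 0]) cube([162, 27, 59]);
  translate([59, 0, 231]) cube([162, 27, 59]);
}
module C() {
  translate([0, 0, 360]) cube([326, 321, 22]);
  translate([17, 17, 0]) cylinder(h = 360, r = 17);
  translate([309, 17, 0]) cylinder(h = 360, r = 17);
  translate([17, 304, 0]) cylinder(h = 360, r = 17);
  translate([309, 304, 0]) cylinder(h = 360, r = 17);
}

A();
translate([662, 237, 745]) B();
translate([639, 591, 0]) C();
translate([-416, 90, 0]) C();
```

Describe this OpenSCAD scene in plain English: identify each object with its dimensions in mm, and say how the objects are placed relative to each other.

A is a rectangular dining table. The top is 1604×501×32 mm with its upper surface at z = 745 mm. It stands on four 88×88 mm square legs, each inset 18 mm from the nearest pair of top edges, running from the floor to the underside of the top. Four apron rails, 88 mm thick and 119 mm tall, run between adjacent legs with their top edges flush with the underside of the top and their outer faces flush with the legs' outer faces.

B is a picture frame with a 162×172 mm rectangular opening (x by z) and a uniform 59 mm border on every side. Frame depth is 27 mm along y. It is built from two vertical stiles running the full outside height and two horizontal rails spanning the gap between the stiles.

C is a four-legged stool. The seat is 326×321 mm, 22 mm thick, top at z = 382 mm. It stands on four round legs, each 34 mm in diameter, from z = 0 to the seat underside, each leg's axis is inset half a diameter from the nearest pair of seat edges (so the leg's bounding box is flush with the corner).

The picture frame is on top of the table, centred. Two stools sit around the table at the +y, −x sides.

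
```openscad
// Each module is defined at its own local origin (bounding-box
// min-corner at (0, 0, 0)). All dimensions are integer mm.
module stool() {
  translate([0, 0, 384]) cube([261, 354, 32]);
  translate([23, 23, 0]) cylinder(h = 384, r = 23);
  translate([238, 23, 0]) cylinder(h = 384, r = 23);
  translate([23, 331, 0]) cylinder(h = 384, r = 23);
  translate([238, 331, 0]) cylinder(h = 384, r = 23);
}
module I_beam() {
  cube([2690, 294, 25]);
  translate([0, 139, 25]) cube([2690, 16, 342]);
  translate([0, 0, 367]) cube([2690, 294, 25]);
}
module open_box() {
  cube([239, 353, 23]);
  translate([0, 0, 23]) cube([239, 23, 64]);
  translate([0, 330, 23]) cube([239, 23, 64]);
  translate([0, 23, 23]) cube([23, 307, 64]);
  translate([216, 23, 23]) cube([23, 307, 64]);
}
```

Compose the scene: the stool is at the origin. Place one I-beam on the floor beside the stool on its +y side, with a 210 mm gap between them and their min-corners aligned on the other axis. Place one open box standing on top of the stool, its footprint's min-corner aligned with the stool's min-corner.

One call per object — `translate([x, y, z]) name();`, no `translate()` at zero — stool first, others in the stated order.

stool();
translate([0, 564, 0]) I_beam();
translate([0, 0, 416]) open_box();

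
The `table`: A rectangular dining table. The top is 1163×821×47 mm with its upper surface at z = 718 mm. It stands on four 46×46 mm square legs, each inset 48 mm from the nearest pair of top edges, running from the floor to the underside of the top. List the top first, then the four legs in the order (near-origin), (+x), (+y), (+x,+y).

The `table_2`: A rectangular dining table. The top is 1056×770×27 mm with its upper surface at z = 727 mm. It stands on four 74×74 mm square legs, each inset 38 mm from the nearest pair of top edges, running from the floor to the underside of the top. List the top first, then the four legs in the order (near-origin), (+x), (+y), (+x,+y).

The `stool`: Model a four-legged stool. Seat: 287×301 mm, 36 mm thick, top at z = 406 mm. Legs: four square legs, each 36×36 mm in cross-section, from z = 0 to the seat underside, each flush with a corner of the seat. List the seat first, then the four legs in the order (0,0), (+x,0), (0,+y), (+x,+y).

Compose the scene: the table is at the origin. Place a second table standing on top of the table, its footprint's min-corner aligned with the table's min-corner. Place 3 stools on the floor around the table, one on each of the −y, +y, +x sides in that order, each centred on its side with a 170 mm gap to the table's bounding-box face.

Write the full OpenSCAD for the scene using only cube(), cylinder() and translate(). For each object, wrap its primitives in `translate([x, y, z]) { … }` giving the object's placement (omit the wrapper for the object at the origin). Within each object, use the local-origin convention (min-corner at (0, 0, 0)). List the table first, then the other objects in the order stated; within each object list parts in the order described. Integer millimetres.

translate([0, 0, 671]) cube([1163, 821, 47]);
translate([48, 48, 0]) cube([46, 46, 671]);
translate([1069, 48, 0]) cube([46, 46, 671]);
translate([48, 727, 0]) cube([46, 46, 671]);
translate([1069, 727, 0]) cube([46, 46, 671]);
translate([0, 0, 718]) {
  translate([0, 0, 700]) cube([1056, 770, 27]);
  translate([38, 38, 0]) cube([74, 74, 700]);
  translate([944, 38, 0]) cube([74, 74, 700]);
  translate([38, 658, 0]) cube([74, 74, 700]);
  translate([944, 658, 0]) cube([74, 74, 700]);
}
translate([438, -471, 0]) {
  translate([0, 0, 370]) cube([287, 301, 36]);
  cube([36, 36, 370]);
  translate([251, 0, 0]) cube([36, 36, 370]);
  translate([0, 265, 0]) cube([36, 36, 370]);
  translate([251, 265, 0]) cube([36, 36, 370]);
}
translate([438, 991, 0]) {
  translate([0, 0, 370]) cube([287, 301, 36]);
  cube([36, 36, 370]);
  translate([251, 0, 0]) cube([36, 36, 370]);
  translate([0, 265, 0]) cube([36, 36, 370]);
  translate([251, 265, 0]) cube([36, 36, 370]);
}
translate([1333, 260, 0]) {
  translate([0, 0, 370]) cube([287, 301, 36]);
  cube([36, 36, 370]);
  translate([251, 0, 0]) cube([36, 36, 370]);
  translate([0, 265, 0]) cube([36, 36, 370]);
  translate([251, 265, 0]) cube([36, 36, 370]);
}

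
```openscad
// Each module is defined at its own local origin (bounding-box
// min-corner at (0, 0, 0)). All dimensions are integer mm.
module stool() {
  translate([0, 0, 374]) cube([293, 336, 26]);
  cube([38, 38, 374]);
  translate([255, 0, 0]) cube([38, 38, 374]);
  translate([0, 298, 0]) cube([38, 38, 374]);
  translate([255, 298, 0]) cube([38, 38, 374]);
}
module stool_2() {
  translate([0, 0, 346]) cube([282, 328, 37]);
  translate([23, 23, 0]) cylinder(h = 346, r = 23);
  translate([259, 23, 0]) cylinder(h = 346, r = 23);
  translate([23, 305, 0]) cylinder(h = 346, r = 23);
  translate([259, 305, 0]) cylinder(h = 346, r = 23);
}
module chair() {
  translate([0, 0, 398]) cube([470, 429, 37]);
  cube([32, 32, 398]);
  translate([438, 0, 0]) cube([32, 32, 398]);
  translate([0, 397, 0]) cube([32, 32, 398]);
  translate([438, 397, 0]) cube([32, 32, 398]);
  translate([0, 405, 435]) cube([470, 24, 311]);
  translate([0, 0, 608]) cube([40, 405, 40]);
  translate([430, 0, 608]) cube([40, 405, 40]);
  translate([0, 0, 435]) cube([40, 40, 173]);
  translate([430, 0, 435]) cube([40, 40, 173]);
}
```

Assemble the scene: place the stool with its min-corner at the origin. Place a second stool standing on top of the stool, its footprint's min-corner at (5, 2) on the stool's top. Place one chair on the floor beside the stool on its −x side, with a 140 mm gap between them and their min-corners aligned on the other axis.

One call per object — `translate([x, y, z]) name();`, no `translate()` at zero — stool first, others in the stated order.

stool();
translate([5, 2, 400]) stool_2();
translate([-610, 0, 0]) chair();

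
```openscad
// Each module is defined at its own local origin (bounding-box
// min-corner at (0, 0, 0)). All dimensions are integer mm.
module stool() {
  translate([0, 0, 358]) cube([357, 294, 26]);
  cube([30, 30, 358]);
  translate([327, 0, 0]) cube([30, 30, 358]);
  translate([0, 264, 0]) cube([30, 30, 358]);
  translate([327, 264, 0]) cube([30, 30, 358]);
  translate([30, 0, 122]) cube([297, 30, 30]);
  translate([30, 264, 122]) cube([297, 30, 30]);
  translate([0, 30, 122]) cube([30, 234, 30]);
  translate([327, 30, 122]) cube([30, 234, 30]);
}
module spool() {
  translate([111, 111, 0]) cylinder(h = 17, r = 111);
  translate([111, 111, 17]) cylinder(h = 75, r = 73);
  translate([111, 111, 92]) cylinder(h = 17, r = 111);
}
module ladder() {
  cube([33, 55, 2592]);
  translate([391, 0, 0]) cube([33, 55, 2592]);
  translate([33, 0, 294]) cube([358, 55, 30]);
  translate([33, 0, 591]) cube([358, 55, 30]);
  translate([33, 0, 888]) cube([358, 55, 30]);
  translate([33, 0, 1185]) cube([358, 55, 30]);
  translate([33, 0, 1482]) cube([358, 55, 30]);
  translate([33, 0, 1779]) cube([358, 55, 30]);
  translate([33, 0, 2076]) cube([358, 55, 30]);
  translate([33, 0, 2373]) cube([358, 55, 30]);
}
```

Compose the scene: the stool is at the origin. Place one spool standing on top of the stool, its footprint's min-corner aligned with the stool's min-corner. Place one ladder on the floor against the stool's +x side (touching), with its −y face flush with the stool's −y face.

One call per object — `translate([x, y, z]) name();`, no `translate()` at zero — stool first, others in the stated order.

stool();
translate([0, 0, 384]) spool();
translate([357, 0, 0]) ladder();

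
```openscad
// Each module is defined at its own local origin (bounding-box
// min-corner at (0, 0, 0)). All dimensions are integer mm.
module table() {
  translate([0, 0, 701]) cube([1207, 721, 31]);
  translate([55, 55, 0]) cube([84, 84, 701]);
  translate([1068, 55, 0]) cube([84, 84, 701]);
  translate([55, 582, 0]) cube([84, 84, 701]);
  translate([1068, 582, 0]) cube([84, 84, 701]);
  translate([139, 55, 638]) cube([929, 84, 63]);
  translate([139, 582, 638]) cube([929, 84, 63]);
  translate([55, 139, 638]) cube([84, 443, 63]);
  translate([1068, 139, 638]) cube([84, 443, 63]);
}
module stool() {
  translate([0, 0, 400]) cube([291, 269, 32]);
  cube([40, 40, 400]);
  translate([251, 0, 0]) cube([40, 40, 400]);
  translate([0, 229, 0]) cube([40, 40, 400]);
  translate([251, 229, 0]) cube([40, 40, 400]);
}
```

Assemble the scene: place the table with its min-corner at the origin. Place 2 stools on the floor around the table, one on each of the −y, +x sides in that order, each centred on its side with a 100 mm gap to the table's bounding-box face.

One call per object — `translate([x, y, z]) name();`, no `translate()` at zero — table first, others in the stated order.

table();
translate([458, -369, 0]) stool();
translate([1307, 226, 0]) stool();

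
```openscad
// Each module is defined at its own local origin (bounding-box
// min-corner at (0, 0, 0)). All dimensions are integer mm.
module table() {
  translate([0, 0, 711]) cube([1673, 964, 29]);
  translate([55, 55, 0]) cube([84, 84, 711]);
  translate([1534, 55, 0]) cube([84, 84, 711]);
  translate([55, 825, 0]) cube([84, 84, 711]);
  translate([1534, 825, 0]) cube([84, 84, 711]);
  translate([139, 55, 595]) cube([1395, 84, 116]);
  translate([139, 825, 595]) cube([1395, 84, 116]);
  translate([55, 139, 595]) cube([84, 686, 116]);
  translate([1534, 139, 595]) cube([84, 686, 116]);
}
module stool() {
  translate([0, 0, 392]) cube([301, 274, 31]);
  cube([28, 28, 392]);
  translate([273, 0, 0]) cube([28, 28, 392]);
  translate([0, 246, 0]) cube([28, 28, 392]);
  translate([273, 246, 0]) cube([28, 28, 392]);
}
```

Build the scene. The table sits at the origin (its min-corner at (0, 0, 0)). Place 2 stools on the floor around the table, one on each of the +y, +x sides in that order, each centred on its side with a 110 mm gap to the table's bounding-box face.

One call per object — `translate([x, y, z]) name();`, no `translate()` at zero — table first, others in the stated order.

table();
translate([686, 1074, 0]) stool();
translate([1783, 345, 0]) stool();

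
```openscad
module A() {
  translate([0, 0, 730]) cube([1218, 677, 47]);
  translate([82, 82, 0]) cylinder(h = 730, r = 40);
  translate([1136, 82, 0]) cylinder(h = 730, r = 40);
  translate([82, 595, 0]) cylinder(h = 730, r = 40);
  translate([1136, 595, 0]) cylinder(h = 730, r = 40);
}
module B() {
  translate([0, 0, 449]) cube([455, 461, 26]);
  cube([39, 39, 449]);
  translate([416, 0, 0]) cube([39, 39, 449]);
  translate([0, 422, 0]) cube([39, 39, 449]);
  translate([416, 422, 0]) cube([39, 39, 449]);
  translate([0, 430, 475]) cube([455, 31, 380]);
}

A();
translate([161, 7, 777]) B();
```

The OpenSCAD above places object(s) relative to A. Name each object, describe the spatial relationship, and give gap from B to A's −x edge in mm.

A is a table. B is a chair. The chair is on top of the table. The gap from the chair to the table's −x edge is 161 mm.

The chair's min-x is at 161; the table's min-x is 0; gap = 161 mm.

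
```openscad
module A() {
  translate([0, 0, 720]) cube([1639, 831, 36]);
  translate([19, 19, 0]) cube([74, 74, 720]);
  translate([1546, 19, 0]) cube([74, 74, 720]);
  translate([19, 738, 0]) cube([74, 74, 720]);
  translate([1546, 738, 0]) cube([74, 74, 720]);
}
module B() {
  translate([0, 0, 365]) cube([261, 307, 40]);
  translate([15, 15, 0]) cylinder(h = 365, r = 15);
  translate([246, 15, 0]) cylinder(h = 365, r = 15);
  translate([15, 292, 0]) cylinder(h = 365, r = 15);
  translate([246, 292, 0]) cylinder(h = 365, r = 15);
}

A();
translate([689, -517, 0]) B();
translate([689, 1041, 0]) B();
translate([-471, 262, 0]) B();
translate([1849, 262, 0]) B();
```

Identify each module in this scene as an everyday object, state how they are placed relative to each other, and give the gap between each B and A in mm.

Each stool's nearest face is 210 mm from the table's bounding box.

A is a table. B is a stool. Four stools sit around the table at the −y, +y, −x, +x sides. The gap between each stool and the table is 210 mm.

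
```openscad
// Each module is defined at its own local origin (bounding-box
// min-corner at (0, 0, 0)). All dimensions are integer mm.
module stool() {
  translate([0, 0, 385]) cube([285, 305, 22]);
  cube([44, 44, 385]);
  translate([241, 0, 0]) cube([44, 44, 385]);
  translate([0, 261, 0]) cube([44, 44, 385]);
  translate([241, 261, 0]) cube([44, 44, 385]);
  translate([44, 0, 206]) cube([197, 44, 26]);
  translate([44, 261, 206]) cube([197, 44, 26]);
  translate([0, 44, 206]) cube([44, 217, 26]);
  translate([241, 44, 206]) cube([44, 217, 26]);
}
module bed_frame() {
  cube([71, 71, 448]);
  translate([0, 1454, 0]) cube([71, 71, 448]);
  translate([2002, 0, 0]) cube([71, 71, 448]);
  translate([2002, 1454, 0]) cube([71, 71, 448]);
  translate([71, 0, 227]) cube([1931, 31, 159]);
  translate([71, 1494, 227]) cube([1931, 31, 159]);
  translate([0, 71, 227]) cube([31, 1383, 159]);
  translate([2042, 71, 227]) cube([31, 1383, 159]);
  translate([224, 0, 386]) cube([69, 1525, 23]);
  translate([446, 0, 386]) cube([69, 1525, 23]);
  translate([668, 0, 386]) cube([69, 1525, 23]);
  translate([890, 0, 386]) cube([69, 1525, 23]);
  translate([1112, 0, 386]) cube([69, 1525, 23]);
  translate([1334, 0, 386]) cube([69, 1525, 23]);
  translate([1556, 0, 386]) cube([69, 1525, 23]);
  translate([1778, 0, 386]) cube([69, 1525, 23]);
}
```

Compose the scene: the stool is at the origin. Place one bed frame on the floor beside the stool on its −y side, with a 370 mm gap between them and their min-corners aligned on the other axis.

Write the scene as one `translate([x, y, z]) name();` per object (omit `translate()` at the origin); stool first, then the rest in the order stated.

stool();
translate([0, -1895, 0]) bed_frame();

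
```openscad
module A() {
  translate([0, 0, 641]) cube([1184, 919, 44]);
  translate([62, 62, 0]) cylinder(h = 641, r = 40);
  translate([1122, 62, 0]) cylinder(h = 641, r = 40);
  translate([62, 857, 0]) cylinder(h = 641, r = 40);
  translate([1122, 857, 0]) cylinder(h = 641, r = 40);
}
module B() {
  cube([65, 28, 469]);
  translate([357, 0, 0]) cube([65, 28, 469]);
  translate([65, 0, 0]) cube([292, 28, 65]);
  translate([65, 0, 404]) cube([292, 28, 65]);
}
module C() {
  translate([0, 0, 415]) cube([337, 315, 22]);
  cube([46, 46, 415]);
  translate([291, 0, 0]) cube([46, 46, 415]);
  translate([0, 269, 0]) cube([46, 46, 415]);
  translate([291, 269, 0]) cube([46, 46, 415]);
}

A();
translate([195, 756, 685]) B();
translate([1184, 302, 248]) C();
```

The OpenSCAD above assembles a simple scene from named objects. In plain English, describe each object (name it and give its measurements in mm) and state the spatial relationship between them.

A is a table: top 1184 mm (x) × 919 mm (y), 44 mm thick, upper face at z = 685 mm, on four round legs of 80 mm diameter, each leg's bounding box inset 22 mm from the nearest pair of top edges, running from z = 0 to the bottom of the top.

B is a rectangular picture frame lying in the x–z plane (depth along y). The opening is 292 mm wide (x) by 339 mm tall (z), surrounded by a border 65 mm wide on all four sides. The frame is 28 mm deep and is made of two full-height vertical stiles with two horizontal rails fitted between them.

C is a four-legged stool. The seat is 337×315 mm, 22 mm thick, top at z = 437 mm. It stands on four square legs, each 46×46 mm in cross-section, from z = 0 to the seat underside, each flush with a corner of the seat.

The picture frame is on top of the table. The stool is beside the table with their tops flush at z = 685.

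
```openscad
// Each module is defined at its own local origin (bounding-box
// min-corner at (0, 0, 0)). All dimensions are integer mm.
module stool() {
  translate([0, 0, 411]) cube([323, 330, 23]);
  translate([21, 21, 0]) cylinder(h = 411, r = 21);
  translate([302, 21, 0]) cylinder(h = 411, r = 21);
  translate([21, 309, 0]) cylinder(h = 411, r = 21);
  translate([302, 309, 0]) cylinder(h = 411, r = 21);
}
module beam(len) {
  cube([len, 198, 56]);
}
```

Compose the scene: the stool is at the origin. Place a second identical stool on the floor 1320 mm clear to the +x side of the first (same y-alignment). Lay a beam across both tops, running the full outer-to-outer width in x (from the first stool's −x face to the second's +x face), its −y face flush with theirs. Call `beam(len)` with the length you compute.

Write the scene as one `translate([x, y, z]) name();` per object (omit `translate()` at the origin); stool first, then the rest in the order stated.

stool();
translate([1643, 0, 0]) stool();
translate([0, 0, 434]) beam(1966);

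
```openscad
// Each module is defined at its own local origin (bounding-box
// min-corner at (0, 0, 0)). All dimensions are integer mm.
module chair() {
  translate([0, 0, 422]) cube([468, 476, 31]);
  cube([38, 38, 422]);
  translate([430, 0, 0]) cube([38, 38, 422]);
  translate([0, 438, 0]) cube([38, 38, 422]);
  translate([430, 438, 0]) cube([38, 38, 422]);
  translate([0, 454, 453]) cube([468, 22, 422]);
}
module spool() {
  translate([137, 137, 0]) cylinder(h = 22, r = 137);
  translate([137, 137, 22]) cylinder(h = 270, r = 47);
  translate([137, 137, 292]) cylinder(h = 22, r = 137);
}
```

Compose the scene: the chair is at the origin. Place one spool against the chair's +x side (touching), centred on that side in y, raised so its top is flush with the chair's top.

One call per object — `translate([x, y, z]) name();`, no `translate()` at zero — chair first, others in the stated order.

chair();
translate([468, 101, 561]) spool();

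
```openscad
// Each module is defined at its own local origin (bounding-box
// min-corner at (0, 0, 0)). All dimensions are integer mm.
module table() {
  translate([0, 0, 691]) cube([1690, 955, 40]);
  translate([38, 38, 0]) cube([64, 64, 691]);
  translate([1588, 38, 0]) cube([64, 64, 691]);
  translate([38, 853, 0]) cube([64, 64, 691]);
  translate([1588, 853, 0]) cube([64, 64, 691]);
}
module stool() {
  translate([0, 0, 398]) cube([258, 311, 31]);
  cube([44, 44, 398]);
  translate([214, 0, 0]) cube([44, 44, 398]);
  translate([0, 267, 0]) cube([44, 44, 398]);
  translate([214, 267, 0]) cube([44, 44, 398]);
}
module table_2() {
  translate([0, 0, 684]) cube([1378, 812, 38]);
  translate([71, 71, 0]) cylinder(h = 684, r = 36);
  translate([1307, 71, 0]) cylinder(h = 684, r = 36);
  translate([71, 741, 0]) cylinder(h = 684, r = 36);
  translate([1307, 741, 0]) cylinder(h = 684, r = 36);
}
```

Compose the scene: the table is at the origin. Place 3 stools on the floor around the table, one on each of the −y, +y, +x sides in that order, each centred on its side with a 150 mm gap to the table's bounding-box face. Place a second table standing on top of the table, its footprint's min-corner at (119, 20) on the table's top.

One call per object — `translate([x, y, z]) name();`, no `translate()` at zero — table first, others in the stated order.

table();
translate([716, -461, 0]) stool();
translate([716, 1105, 0]) stool();
translate([1840, 322, 0]) stool();
translate([119, 20, 731]) table_2();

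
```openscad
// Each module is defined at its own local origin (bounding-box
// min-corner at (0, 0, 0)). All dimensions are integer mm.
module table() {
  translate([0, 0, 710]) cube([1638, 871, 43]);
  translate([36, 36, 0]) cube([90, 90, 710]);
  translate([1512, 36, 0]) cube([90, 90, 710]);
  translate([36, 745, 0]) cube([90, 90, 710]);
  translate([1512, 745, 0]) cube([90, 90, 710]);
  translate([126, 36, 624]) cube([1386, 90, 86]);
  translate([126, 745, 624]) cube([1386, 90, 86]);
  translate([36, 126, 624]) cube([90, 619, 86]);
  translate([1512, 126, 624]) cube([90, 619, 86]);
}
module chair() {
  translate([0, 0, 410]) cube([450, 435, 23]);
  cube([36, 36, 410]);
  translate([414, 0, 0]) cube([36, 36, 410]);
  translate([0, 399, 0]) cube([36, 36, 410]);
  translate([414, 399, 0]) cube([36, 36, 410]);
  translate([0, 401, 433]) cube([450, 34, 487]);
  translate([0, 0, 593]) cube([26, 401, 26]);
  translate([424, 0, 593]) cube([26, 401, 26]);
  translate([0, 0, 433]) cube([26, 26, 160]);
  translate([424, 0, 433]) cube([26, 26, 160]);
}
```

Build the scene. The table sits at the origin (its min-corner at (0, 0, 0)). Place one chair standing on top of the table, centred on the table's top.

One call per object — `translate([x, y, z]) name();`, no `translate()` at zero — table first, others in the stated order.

table();
translate([594, 218, 753]) chair();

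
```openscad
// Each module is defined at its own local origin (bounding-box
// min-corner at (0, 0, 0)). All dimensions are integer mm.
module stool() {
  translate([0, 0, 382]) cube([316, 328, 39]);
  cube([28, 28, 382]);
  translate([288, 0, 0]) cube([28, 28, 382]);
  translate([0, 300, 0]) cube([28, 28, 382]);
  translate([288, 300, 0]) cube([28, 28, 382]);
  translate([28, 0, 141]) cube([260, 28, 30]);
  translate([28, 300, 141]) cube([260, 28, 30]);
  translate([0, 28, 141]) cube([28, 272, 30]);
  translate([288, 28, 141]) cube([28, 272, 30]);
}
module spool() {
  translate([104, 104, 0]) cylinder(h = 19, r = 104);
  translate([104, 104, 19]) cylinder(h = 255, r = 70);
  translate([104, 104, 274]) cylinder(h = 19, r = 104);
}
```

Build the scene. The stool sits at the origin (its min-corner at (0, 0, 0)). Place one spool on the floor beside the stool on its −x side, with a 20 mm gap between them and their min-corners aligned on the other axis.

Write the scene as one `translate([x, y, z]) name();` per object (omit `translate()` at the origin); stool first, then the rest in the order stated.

stool();
translate([-228, 0, 0]) spool();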